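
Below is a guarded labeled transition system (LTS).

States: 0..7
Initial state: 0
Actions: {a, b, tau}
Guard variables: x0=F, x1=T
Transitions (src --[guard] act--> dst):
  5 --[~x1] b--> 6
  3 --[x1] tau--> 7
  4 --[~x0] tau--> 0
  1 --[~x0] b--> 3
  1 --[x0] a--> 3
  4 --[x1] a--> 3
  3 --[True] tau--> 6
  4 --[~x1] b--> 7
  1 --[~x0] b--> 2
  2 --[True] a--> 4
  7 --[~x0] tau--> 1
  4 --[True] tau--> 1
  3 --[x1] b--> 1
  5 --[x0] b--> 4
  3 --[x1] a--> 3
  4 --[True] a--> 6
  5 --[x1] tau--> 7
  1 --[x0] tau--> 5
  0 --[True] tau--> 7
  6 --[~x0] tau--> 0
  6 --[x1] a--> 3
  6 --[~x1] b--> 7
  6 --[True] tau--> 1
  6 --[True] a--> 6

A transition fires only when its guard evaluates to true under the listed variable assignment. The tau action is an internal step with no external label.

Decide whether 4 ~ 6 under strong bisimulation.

Answer: BISIMILAR

Working:
Compute ~ classes (split until stable):
  π0 = {{0,1,2,3,4,5,6,7}}
  π1 = {{0,5,7},{1},{2},{3},{4,6}}
  π2 = {{0,5},{1},{2},{3},{4,6},{7}}
stable after 3 split(s): 6 block(s)
4∈{4,6}, 6∈{4,6}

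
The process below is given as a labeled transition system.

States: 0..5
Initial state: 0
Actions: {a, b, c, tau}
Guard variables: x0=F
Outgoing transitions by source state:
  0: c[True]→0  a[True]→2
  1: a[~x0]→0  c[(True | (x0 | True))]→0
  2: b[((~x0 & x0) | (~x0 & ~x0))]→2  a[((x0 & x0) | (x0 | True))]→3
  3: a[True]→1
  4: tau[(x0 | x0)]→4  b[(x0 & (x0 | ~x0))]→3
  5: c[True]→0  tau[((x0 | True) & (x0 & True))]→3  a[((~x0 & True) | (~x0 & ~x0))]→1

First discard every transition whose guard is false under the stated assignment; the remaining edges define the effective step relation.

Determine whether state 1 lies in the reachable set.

After dropping false guards: 9 live edges.
Layer 0: {0}
Layer 1: {2}  cumulative {0,2}
Layer 2: {3}  cumulative {0,2,3}
Layer 3: {1}  cumulative {0,1,2,3}
R = {0,1,2,3}
trace reaching 1: a·a·a

Answer: REACHABLE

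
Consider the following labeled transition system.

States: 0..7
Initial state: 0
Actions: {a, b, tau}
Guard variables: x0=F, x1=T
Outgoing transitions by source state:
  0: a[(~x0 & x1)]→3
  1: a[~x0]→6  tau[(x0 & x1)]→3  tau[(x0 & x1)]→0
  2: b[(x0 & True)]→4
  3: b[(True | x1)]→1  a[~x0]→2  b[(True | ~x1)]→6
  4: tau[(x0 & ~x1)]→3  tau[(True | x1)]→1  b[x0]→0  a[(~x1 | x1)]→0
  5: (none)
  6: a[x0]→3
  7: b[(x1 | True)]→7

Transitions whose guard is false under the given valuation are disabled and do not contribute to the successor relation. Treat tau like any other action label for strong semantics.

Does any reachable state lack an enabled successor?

Answer: DEADLOCK at state 2

Trace:
R = {0,1,2,3,6}
  0: a→3  [1 exit(s)]
  1: a→6  [1 exit(s)]
  2: ∅  [deadlock]
  3: a→2  b→1  b→6  [3 exit(s)]
  6: ∅  [deadlock]
Path to 2: a·a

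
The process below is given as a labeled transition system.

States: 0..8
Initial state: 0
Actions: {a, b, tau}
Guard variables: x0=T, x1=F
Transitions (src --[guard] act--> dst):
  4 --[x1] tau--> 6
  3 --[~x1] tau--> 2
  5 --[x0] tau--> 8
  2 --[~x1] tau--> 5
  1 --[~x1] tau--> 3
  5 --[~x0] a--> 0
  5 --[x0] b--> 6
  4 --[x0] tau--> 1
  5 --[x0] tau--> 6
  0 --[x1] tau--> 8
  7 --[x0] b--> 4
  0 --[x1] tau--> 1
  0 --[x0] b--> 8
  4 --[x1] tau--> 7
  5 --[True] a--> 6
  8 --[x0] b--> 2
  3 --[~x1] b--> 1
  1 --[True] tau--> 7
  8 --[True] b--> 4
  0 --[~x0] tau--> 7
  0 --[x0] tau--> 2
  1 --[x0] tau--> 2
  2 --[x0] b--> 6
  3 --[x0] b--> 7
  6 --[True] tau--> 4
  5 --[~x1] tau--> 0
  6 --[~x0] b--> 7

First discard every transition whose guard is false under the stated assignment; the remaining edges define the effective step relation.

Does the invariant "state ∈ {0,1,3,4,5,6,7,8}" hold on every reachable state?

Answer: INVARIANT VIOLATED at state 2

Analysis:
Safe = {0,1,3,4,5,6,7,8}
Reach set: {0,1,2,3,4,5,6,7,8}
  0: ok
  1: ok
  2: ✗ unsafe
  3: ok
  4: ok
  5: ok
  6: ok
  7: ok
  8: ok
witness against invariant: tau → 2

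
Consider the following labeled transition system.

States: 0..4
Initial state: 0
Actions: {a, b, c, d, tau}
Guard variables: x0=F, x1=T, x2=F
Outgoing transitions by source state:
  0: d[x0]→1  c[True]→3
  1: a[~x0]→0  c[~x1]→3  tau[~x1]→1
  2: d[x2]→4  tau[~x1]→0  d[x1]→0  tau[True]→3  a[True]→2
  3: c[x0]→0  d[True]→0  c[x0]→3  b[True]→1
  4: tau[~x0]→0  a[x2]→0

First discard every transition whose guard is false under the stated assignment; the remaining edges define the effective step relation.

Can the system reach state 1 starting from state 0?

Guard filter leaves 8 enabled edge(s).
Layer 0: {0}
Layer 1: {3}  total {0,3}
Layer 2: {1}  total {0,1,3}
Reachable = {0,1,3}
Path to 1: c·b

Answer: REACHABLE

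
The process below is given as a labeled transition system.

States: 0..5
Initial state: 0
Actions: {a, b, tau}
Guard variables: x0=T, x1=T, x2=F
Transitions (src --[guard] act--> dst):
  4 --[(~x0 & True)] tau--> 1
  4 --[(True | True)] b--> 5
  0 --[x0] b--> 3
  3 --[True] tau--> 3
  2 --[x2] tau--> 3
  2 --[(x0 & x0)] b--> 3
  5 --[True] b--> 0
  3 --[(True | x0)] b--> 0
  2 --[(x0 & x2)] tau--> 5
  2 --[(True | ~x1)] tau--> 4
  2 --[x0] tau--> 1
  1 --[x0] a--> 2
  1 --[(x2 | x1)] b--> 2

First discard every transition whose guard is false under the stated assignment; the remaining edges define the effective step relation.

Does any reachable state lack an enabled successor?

Answer: DEADLOCK-FREE

Trace:
Reach set: {0,3}
  0: b→3  [1 out]
  3: b→0  tau→3  [2 out]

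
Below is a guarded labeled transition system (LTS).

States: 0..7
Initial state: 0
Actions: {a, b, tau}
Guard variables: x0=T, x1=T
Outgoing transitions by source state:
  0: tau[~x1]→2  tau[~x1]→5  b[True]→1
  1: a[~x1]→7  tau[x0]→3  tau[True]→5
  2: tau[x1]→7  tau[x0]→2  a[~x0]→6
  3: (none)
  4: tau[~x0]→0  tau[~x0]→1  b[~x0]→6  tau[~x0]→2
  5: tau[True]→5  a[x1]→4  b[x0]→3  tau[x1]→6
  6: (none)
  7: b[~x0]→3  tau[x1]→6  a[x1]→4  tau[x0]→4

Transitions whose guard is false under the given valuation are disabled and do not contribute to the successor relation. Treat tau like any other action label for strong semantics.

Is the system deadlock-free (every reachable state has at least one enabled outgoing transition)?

Answer: DEADLOCK at state 3

Working:
Reachable = {0,1,3,4,5,6}
  0: b→1  [1 out]
  1: tau→3  tau→5  [2 out]
  3: ∅  [STUCK]
  4: ∅  [STUCK]
  5: a→4  b→3  tau→5  tau→6  [4 out]
  6: ∅  [STUCK]
witness 3: b·tau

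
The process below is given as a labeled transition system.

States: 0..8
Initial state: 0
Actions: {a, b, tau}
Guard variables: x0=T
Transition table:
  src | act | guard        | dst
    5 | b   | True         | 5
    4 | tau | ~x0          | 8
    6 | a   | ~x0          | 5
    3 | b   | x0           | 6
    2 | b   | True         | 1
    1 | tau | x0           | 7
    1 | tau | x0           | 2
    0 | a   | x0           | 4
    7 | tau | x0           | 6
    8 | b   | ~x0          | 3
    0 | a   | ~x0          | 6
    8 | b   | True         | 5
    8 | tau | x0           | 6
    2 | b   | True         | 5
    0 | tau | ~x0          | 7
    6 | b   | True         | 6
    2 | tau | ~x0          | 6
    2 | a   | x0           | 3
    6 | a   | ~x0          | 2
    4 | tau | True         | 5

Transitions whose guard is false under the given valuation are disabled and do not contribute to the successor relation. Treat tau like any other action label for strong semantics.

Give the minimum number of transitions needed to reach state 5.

Layered search for 5:
  Layer 0: {0}
  Layer 1: {4}
  Layer 2: {5}
first hit 5 at d=2 via a·tau

Answer: 2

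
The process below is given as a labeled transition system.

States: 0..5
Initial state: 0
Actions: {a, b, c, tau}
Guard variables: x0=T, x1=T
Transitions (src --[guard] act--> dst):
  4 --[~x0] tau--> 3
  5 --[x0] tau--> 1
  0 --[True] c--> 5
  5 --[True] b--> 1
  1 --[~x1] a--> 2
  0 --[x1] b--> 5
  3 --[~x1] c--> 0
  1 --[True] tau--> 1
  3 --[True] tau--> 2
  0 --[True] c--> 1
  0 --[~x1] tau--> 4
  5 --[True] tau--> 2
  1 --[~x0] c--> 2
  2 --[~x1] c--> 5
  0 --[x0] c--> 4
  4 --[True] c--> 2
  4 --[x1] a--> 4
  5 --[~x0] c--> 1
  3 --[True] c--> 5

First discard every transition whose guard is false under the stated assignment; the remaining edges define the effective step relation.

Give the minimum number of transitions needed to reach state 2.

Answer: 2

Trace:
BFS to 2:
  Layer 0: {0}
  Layer 1: {1,4,5}
  Layer 2: {2}
2 enters at depth 2; path b·tau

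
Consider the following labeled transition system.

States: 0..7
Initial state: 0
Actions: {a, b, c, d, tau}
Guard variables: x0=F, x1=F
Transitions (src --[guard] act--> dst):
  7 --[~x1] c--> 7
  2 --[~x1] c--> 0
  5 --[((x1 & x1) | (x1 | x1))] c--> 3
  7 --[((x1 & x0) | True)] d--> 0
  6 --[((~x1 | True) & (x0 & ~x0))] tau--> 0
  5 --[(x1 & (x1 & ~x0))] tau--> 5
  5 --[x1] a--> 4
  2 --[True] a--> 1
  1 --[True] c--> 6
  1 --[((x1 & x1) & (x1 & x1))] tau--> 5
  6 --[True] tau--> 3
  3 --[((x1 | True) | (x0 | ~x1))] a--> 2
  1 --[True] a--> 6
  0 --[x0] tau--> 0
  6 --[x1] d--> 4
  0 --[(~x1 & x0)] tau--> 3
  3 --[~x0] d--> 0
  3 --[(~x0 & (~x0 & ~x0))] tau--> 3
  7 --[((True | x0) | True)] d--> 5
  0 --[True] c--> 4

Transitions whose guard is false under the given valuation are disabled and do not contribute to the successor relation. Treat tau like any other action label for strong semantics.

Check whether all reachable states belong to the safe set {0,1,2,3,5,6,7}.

Answer: INVARIANT VIOLATED at state 4

Trace:
Safe = {0,1,2,3,5,6,7}
Reachable = {0,4}
  0: safe
  4: outside
witness against invariant: c → 4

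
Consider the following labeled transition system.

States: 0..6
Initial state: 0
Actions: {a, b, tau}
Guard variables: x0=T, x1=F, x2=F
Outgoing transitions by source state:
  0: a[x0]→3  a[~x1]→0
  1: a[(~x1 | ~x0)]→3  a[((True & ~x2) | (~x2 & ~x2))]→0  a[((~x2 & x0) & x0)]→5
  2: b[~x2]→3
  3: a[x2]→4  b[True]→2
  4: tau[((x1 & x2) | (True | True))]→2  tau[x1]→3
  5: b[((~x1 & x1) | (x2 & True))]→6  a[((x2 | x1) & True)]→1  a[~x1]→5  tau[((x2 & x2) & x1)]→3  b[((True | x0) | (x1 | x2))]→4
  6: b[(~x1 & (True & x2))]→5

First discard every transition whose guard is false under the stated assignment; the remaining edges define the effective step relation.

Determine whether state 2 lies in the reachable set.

Guard filter leaves 10 enabled edge(s).
L0 = {0}
L1 = {3}  total {0,3}
L2 = {2}  total {0,2,3}
Reachable = {0,2,3}
Path to 2: a·b

Answer: REACHABLE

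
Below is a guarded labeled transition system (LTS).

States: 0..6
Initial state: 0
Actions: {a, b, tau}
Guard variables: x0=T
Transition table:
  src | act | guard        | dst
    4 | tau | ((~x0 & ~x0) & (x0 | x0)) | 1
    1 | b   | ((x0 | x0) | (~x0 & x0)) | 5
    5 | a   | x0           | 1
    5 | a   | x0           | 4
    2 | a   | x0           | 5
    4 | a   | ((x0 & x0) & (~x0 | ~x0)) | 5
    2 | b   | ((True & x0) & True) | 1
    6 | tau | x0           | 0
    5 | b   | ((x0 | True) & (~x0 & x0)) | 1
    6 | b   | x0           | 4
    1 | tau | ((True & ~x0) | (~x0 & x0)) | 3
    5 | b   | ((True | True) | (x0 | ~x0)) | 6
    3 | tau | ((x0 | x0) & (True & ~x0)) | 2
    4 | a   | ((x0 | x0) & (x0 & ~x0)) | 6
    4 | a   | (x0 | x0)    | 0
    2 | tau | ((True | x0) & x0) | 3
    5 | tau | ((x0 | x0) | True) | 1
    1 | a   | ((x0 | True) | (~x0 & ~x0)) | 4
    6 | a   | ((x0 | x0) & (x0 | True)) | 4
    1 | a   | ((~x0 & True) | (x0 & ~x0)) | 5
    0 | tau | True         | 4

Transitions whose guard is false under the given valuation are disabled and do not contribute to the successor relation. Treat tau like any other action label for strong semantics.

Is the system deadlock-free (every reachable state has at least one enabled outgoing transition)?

Reachable = {0,4}
  0: tau→4  [1 exit(s)]
  4: a→0  [1 exit(s)]

Answer: DEADLOCK-FREE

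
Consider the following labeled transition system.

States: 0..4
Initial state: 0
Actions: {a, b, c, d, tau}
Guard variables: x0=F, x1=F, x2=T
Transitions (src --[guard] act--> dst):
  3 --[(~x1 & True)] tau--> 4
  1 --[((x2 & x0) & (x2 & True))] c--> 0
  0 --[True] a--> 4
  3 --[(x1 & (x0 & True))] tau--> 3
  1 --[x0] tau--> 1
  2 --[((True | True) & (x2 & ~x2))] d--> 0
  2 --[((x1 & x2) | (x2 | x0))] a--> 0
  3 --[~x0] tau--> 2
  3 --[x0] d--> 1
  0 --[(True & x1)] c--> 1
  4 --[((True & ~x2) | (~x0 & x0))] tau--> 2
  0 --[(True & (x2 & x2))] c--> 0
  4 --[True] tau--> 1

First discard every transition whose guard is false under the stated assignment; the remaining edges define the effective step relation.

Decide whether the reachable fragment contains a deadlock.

Reachable = {0,1,4}
  0: a→4  c→0  [2 exit(s)]
  1: ∅  [deadlock]
  4: tau→1  [1 exit(s)]
witness 1: a·tau

Answer: DEADLOCK at state 1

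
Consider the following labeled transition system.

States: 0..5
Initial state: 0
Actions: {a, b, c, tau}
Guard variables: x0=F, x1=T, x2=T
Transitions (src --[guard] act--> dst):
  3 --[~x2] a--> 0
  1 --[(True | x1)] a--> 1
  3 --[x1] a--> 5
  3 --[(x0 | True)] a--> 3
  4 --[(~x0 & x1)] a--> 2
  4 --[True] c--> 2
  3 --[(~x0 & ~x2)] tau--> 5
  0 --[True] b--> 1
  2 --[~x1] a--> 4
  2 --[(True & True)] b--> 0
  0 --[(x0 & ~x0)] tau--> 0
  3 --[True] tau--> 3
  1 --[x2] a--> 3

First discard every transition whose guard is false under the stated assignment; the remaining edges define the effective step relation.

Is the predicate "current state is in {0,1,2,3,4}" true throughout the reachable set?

Safe = {0,1,2,3,4}
Reachable = {0,1,3,5}
  0: ok
  1: ok
  3: ok
  5: ✗ unsafe
witness against invariant: b·a·a → 5

Answer: INVARIANT VIOLATED at state 5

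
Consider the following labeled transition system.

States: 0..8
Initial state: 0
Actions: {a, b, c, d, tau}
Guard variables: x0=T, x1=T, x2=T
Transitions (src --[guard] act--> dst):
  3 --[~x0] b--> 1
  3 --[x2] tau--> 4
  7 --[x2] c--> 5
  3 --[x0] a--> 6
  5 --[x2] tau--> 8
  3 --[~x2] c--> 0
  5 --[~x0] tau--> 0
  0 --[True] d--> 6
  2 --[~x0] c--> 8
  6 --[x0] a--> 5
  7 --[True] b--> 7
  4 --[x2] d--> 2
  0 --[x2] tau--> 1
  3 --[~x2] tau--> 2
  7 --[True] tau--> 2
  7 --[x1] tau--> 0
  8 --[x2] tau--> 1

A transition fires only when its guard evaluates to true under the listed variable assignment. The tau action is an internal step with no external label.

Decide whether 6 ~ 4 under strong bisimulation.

Bisimulation quotient by refinement:
  round 0: {{0,1,2,3,4,5,6,7,8}}
  round 1: {{0},{1,2},{3},{4},{5,8},{6},{7}}
  round 2: {{0},{1,2},{3},{4},{5},{6},{7},{8}}
Fixed point at round 3; 8 class(es).
[6]={6}  [4]={4}

Answer: NOT BISIMILAR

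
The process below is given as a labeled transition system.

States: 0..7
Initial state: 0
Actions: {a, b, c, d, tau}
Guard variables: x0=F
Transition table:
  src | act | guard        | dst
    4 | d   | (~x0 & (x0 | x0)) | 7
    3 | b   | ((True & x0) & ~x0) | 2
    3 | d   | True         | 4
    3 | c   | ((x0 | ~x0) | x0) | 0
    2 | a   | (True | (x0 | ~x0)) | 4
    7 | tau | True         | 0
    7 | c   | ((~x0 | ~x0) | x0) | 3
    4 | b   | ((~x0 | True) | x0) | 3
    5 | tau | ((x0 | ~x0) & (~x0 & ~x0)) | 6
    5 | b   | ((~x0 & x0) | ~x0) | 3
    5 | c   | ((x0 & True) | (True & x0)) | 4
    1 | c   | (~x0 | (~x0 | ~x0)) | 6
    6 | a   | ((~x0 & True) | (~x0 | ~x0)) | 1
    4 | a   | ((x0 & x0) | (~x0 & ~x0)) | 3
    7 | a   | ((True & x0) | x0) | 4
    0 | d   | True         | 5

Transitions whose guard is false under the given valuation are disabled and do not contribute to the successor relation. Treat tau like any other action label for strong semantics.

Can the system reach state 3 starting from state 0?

Answer: REACHABLE

Trace:
12 transition(s) survive guard evaluation.
depth 0: {0}
depth 1: {5}  cumulative {0,5}
depth 2: {3,6}  cumulative {0,3,5,6}
depth 3: {1,4}  cumulative {0,1,3,4,5,6}
Reach set: {0,1,3,4,5,6}
trace reaching 3: d·b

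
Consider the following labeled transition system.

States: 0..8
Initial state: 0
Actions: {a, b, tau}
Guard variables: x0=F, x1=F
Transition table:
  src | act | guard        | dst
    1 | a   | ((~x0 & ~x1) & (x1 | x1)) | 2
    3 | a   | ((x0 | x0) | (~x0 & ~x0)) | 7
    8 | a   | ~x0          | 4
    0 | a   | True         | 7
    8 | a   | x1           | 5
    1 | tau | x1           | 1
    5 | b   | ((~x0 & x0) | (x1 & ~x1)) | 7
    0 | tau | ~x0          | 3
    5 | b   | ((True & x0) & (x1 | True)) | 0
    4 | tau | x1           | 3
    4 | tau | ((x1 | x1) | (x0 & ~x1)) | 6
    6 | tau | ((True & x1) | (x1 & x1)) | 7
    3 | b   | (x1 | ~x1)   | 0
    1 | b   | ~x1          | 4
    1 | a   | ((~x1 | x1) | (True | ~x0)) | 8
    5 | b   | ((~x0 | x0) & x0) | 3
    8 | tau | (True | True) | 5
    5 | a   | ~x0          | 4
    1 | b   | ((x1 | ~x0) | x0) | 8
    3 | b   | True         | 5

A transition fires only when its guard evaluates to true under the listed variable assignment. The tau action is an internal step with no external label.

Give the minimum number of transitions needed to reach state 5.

Answer: 2

Analysis:
Layered search for 5:
  depth 0: {0}
  depth 1: {3,7}
  depth 2: {5}
first hit 5 at d=2 via tau·b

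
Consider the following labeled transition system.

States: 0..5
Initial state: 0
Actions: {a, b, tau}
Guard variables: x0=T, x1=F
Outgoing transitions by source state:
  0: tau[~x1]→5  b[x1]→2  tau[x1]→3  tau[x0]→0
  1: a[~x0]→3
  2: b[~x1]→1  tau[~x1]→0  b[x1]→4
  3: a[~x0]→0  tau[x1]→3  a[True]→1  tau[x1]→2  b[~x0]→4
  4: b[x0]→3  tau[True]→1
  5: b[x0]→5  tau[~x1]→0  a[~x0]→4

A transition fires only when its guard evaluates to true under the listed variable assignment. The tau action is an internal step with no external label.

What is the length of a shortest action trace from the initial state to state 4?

Layered search for 4:
  depth 0: {0}
  depth 1: {5}
4 never appears.

Answer: UNREACHABLE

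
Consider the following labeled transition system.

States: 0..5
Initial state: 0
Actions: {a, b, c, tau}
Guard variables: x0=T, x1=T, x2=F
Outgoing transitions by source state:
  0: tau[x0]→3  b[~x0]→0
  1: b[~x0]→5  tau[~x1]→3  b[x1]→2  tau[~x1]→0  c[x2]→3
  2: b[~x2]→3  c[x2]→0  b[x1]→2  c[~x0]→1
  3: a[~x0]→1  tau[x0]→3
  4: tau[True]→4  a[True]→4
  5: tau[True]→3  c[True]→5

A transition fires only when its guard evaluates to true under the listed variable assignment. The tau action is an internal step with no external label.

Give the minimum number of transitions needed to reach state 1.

BFS to 1:
  depth 0: {0}
  depth 1: {3}
1 never appears.

Answer: UNREACHABLE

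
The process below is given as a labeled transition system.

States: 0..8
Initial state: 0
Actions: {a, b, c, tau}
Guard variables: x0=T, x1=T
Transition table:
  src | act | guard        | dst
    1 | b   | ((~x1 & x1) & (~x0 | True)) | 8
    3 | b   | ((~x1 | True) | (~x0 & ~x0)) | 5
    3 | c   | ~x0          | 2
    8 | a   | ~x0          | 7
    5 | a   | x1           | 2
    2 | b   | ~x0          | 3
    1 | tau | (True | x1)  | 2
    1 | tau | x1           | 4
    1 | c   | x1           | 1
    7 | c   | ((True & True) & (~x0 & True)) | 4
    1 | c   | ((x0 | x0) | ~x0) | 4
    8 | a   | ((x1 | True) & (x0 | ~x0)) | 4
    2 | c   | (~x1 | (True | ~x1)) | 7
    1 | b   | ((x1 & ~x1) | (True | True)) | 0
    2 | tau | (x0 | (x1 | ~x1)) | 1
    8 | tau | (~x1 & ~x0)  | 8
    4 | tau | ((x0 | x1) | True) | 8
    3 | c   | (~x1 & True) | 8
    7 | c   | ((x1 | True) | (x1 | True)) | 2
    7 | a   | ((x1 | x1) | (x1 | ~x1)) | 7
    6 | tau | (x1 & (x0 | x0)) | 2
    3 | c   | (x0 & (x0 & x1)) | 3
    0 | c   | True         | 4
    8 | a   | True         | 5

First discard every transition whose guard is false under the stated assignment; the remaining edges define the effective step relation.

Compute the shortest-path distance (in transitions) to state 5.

Answer: 3

Analysis:
Layered search for 5:
  depth 0: {0}
  depth 1: {4}
  depth 2: {8}
  depth 3: {5}
first hit 5 at d=3 via c·tau·a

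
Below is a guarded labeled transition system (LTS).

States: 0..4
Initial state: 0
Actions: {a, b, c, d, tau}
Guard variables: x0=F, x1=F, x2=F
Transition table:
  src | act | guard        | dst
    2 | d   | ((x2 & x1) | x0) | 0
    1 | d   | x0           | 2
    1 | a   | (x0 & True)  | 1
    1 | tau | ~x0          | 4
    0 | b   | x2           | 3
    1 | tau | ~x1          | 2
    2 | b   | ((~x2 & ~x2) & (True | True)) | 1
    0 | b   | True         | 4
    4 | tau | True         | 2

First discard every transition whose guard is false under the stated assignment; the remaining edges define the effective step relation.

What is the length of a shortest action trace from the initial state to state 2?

Answer: 2

Analysis:
Layered search for 2:
  Layer 0: {0}
  Layer 1: {4}
  Layer 2: {2}
2 enters at depth 2; path b·tau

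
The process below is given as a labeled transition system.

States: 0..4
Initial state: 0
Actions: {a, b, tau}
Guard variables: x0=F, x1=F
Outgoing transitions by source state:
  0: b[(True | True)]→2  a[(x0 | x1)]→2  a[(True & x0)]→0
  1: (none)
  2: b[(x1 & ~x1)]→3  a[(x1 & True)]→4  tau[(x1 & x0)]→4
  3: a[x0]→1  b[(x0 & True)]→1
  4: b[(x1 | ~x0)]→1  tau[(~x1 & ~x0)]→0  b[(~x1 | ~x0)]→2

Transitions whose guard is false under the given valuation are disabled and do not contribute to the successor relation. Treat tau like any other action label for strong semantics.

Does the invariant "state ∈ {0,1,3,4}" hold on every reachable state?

Allowed set {0,1,3,4}
Reachable = {0,2}
  0: ✓
  2: outside
witness against invariant: b → 2

Answer: INVARIANT VIOLATED at state 2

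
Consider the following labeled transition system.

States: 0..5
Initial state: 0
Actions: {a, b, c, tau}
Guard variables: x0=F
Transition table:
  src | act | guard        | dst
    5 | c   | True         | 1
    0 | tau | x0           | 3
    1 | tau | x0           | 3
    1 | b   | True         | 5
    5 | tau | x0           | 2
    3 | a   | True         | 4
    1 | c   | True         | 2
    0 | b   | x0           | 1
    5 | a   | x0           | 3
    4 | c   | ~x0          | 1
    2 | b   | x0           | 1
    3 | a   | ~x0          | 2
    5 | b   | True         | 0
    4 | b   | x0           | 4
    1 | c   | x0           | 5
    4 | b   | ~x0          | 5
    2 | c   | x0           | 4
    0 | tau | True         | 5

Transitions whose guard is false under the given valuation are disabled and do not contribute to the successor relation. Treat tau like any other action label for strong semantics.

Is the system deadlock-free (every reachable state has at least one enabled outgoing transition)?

Answer: DEADLOCK at state 2

Working:
Reach set: {0,1,2,5}
  0: tau→5  [deg 1]
  1: b→5  c→2  [deg 2]
  2: ∅  [deadlock]
  5: b→0  c→1  [deg 2]
witness 2: tau·c·c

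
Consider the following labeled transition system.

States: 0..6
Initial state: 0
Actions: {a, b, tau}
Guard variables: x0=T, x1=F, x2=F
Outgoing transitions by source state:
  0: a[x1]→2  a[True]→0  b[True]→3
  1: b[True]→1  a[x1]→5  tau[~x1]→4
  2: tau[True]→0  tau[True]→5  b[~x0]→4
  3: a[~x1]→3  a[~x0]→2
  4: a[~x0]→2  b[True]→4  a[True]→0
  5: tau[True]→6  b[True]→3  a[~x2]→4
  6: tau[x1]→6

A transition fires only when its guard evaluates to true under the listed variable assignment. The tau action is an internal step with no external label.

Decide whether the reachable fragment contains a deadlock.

Reachable = {0,3}
  0: a→0  b→3  [2 out]
  3: a→3  [1 out]

Answer: DEADLOCK-FREE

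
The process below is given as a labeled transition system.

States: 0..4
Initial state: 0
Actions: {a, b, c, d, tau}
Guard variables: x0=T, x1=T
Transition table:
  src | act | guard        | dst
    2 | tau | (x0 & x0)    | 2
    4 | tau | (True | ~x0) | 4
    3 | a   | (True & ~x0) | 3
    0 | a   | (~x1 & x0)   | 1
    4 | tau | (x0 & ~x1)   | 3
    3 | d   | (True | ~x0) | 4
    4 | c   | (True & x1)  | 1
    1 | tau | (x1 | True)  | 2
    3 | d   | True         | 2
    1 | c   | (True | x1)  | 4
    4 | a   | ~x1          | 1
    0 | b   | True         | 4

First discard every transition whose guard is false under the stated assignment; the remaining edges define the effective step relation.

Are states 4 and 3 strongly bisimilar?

Refine partition for ~:
  round 0: {{0,1,2,3,4}}
  round 1: {{0},{1,4},{2},{3}}
  round 2: {{0},{1},{2},{3},{4}}
5 equivalence class(es) (converged in 3)
[4]={4}  [3]={3}

Answer: NOT BISIMILAR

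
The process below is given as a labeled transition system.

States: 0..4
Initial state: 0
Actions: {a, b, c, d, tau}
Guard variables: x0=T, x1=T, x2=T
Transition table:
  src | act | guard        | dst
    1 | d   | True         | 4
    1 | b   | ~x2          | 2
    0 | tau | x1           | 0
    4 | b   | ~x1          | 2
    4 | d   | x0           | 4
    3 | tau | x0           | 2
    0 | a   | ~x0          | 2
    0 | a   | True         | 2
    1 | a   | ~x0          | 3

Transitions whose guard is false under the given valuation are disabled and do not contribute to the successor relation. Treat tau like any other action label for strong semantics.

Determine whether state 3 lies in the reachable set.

Guard filter leaves 5 enabled edge(s).
L0 = {0}
L1 = {2}  cumulative {0,2}
R = {0,2}

Answer: UNREACHABLE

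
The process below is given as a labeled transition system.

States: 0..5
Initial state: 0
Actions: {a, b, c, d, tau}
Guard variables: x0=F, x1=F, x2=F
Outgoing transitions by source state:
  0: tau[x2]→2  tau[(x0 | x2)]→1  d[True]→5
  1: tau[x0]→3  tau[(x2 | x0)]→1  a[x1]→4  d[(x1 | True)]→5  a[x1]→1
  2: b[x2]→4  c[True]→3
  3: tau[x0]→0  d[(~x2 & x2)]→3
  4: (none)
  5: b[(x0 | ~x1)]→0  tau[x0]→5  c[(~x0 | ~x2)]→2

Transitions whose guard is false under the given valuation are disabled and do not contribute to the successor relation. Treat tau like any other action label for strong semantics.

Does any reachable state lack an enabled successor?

Reachable = {0,2,3,5}
  0: d→5  [1 exit(s)]
  2: c→3  [1 exit(s)]
  3: ∅  [deadlock]
  5: b→0  c→2  [2 exit(s)]
trace reaching 3: d·c·c

Answer: DEADLOCK at state 3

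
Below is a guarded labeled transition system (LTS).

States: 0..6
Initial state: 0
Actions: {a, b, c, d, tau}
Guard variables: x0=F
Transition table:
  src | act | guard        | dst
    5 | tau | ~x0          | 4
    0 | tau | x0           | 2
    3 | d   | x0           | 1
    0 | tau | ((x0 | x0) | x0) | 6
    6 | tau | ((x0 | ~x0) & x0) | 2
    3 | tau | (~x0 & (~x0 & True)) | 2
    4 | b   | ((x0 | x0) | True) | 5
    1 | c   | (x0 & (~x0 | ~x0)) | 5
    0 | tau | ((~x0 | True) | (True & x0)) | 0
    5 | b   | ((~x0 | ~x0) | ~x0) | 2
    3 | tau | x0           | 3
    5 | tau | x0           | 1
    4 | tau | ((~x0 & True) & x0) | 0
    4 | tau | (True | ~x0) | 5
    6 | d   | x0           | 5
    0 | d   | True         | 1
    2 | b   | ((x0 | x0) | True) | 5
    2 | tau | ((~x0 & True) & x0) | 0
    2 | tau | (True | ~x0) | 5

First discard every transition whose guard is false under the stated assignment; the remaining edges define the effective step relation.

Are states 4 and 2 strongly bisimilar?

Answer: BISIMILAR

Working:
Bisimulation quotient by refinement:
  round 0: {{0,1,2,3,4,5,6}}
  round 1: {{0},{1,6},{2,4,5},{3}}
stable after 2 split(s): 4 block(s)
4∈{2,4,5}, 2∈{2,4,5}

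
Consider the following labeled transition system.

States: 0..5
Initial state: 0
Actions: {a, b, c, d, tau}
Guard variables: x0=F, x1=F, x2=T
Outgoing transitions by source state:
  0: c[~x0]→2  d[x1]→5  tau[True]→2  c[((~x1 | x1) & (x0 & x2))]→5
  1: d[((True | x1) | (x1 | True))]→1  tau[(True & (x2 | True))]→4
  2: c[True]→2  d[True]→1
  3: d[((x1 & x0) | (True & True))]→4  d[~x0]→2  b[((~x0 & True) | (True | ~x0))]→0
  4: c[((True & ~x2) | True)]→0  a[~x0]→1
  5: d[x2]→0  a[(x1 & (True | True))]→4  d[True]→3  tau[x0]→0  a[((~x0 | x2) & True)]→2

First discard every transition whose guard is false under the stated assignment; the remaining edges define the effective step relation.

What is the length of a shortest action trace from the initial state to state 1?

BFS to 1:
  depth 0: {0}
  depth 1: {2}
  depth 2: {1}
depth(1)=2, e.g. c·d

Answer: 2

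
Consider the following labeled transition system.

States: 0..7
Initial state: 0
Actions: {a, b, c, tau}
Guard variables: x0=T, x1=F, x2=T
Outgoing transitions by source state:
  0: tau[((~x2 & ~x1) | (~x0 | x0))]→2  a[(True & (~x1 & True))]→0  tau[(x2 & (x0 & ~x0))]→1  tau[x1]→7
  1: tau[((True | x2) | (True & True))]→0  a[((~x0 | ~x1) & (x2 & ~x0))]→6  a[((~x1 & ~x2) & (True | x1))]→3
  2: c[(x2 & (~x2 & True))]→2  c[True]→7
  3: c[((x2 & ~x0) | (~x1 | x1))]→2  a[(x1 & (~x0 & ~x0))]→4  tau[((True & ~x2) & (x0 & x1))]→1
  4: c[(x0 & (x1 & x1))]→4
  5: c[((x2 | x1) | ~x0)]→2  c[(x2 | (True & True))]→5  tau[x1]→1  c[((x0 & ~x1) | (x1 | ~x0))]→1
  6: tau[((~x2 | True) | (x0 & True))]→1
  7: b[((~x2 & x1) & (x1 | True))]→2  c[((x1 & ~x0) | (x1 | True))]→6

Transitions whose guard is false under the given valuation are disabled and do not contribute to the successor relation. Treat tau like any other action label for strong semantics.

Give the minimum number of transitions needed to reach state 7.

Answer: 2

Working:
Breadth-first toward 7:
  L0 = {0}
  L1 = {2}
  L2 = {7}
first hit 7 at d=2 via tau·c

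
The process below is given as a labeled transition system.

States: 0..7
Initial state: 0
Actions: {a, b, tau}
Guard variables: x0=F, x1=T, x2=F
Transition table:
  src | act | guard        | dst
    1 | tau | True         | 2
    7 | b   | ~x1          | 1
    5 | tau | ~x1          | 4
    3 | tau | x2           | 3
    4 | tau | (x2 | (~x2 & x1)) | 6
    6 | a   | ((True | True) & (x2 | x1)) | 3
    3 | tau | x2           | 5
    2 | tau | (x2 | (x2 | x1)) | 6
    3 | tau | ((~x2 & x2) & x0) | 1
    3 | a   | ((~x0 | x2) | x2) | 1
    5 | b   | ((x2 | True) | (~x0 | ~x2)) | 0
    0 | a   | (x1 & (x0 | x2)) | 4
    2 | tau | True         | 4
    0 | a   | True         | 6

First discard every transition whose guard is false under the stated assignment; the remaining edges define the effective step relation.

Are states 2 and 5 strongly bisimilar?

Compute ~ classes (split until stable):
  P[0] = {{0,1,2,3,4,5,6,7}}
  P[1] = {{0,3,6},{1,2,4},{5},{7}}
  P[2] = {{0,6},{1},{2},{3},{4},{5},{7}}
  P[3] = {{0},{1},{2},{3},{4},{5},{6},{7}}
stable after 4 split(s): 8 block(s)
[2]={2}  [5]={5}

Answer: NOT BISIMILAR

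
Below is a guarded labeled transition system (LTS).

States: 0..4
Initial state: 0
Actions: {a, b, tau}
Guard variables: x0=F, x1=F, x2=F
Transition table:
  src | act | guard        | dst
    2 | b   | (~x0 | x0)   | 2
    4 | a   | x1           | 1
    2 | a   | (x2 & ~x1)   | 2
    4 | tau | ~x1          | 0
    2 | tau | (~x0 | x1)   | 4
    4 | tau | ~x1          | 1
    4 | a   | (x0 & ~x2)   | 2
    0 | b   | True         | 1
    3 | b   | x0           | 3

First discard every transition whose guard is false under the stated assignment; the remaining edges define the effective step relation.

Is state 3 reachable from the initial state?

After dropping false guards: 5 live edges.
depth 0: {0}
depth 1: {1}  total {0,1}
Reachable = {0,1}

Answer: UNREACHABLE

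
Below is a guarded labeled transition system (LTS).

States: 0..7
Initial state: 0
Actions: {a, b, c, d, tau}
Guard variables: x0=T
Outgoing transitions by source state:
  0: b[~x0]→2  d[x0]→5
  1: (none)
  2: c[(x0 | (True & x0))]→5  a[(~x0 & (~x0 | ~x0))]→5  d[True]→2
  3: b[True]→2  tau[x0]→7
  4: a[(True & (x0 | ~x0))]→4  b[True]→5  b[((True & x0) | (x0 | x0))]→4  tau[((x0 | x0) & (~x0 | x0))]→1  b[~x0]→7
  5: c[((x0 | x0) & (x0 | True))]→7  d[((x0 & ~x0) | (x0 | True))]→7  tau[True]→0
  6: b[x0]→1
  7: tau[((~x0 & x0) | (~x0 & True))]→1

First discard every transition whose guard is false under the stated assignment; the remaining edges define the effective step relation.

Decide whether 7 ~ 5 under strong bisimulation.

Compute ~ classes (split until stable):
  round 0: {{0,1,2,3,4,5,6,7}}
  round 1: {{0},{1,7},{2},{3},{4},{5},{6}}
7 equivalence class(es) (converged in 2)
class of 7: {1,7}; class of 5: {5}

Answer: NOT BISIMILAR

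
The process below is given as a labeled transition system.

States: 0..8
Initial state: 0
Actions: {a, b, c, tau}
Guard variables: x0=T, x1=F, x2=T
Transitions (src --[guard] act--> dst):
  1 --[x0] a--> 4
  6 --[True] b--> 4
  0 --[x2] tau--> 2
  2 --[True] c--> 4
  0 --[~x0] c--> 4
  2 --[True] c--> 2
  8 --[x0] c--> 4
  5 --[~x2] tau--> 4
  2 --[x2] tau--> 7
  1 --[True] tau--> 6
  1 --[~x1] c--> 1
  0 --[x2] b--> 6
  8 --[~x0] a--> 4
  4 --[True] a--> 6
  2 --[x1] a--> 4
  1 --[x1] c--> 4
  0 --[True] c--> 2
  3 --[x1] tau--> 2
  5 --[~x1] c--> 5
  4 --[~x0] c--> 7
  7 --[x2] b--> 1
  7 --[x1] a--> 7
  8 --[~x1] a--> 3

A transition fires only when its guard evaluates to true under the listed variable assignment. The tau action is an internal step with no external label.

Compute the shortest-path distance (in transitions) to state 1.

Breadth-first toward 1:
  Layer 0: {0}
  Layer 1: {2,6}
  Layer 2: {4,7}
  Layer 3: {1}
1 enters at depth 3; path c·tau·b

Answer: 3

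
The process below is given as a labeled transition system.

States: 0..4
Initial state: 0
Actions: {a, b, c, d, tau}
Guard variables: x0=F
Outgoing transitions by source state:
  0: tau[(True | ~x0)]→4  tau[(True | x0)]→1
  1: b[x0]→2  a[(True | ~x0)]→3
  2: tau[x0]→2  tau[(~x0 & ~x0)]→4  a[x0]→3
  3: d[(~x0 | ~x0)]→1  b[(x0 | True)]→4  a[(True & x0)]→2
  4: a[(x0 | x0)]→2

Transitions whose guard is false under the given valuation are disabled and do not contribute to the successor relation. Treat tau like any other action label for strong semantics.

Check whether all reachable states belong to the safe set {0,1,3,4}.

Answer: INVARIANT HOLDS

Trace:
Allowed set {0,1,3,4}
R = {0,1,3,4}
  0: safe
  1: safe
  3: safe
  4: safe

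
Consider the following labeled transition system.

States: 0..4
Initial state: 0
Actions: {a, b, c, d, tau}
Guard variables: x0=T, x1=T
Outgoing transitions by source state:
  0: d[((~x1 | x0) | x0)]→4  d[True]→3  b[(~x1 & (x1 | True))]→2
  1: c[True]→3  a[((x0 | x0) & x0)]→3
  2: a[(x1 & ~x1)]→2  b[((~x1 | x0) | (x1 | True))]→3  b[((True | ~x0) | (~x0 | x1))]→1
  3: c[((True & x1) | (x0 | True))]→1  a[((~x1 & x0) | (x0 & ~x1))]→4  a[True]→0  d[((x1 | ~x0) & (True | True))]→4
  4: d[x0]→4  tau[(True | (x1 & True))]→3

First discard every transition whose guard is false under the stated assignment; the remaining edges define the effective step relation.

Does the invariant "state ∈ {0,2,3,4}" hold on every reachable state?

Safe = {0,2,3,4}
R = {0,1,3,4}
  0: safe
  1: outside
  3: safe
  4: safe
witness against invariant: d·c → 1

Answer: INVARIANT VIOLATED at state 1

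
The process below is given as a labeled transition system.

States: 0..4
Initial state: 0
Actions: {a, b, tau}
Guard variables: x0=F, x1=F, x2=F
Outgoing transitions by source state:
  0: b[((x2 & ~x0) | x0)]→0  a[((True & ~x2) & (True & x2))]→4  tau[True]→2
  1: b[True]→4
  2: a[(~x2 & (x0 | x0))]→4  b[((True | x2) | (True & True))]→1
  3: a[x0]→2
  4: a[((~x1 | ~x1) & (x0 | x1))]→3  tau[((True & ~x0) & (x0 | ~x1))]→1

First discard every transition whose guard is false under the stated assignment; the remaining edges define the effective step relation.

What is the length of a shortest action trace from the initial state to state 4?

Answer: 3

Analysis:
Breadth-first toward 4:
  Layer 0: {0}
  Layer 1: {2}
  Layer 2: {1}
  Layer 3: {4}
4 enters at depth 3; path tau·b·b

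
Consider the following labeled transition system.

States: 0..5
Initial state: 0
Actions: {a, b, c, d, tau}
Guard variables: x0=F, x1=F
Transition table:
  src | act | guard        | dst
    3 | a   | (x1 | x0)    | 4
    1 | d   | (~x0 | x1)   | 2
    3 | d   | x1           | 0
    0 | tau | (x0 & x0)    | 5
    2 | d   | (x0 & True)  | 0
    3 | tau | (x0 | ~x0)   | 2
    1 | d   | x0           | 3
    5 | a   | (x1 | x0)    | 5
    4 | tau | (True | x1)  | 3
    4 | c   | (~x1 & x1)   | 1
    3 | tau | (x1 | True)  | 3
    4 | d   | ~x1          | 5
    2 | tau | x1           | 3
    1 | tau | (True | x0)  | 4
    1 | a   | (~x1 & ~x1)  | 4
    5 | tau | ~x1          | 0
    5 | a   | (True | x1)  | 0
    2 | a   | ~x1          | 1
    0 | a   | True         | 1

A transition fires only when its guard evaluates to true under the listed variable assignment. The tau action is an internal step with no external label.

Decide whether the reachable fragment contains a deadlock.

R = {0,1,2,3,4,5}
  0: a→1  [1 exit(s)]
  1: a→4  d→2  tau→4  [3 exit(s)]
  2: a→1  [1 exit(s)]
  3: tau→2  tau→3  [2 exit(s)]
  4: d→5  tau→3  [2 exit(s)]
  5: a→0  tau→0  [2 exit(s)]

Answer: DEADLOCK-FREE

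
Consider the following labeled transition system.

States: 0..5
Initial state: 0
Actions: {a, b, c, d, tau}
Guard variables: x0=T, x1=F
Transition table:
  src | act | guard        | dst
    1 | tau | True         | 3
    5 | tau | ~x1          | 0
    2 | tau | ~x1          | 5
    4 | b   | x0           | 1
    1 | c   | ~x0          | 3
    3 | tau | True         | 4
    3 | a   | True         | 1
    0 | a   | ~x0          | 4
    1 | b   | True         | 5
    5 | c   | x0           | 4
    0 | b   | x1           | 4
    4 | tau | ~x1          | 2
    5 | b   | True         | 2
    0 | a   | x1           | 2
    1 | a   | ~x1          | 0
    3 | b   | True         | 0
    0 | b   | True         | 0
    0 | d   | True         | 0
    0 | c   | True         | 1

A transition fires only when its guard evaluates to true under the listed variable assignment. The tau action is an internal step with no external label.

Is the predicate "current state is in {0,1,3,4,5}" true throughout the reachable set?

Allowed set {0,1,3,4,5}
R = {0,1,2,3,4,5}
  0: safe
  1: safe
  2: ✗ unsafe
  3: safe
  4: safe
  5: safe
reach 2 via c·b·b — violates

Answer: INVARIANT VIOLATED at state 2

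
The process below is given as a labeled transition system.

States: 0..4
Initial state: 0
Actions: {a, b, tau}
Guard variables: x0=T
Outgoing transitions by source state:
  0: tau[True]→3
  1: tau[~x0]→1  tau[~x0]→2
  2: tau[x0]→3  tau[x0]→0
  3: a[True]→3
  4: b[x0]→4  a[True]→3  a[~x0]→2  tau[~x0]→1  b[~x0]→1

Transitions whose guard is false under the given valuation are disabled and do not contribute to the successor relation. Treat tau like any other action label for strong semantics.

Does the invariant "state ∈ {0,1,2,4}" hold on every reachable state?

Allowed set {0,1,2,4}
Reachable = {0,3}
  0: ok
  3: VIOLATES
counterexample path to 3: tau

Answer: INVARIANT VIOLATED at state 3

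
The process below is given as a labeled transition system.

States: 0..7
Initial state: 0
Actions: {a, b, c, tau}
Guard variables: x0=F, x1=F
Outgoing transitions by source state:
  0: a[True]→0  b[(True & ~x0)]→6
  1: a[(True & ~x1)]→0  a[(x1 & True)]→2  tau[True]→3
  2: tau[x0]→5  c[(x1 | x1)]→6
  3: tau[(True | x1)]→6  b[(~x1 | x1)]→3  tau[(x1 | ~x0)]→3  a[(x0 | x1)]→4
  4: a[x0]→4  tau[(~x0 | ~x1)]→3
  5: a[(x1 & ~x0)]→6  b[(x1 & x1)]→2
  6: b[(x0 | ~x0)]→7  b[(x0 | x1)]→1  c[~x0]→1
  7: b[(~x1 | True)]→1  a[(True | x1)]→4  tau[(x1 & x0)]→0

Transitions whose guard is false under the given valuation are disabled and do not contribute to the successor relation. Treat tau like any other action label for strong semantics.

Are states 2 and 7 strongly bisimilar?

Refine partition for ~:
  round 0: {{0,1,2,3,4,5,6,7}}
  round 1: {{0,7},{1},{2,5},{3},{4},{6}}
  round 2: {{0},{1},{2,5},{3},{4},{6},{7}}
stable after 3 split(s): 7 block(s)
2∈{2,5}, 7∈{7}

Answer: NOT BISIMILAR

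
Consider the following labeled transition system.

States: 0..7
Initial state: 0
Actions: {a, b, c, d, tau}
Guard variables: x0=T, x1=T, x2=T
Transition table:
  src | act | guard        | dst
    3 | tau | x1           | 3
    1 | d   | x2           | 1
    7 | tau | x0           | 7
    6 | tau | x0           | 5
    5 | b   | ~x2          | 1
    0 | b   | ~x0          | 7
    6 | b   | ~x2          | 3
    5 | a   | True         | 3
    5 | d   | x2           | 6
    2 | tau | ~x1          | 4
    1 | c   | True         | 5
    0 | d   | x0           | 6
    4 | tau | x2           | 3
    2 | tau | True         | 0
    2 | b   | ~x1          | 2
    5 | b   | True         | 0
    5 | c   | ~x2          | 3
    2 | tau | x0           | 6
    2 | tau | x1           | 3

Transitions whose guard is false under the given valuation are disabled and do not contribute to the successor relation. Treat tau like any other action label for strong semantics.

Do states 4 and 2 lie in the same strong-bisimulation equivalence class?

Refine partition for ~:
  P[0] = {{0,1,2,3,4,5,6,7}}
  P[1] = {{0},{1},{2,3,4,6,7},{5}}
  P[2] = {{0},{1},{2},{3,4,7},{5},{6}}
Fixed point at round 3; 6 class(es).
4∈{3,4,7}, 2∈{2}

Answer: NOT BISIMILAR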